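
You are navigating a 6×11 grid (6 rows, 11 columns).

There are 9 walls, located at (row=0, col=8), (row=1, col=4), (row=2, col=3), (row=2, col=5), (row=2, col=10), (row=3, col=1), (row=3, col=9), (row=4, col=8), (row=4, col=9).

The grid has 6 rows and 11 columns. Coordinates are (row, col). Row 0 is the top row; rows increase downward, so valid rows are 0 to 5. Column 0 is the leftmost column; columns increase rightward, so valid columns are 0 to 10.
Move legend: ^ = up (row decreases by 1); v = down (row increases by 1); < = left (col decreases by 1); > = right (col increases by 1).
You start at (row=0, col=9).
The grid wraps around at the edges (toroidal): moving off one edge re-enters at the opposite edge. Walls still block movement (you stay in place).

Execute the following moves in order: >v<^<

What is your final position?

Answer: Final position: (row=0, col=9)

Derivation:
Start: (row=0, col=9)
  > (right): (row=0, col=9) -> (row=0, col=10)
  v (down): (row=0, col=10) -> (row=1, col=10)
  < (left): (row=1, col=10) -> (row=1, col=9)
  ^ (up): (row=1, col=9) -> (row=0, col=9)
  < (left): blocked, stay at (row=0, col=9)
Final: (row=0, col=9)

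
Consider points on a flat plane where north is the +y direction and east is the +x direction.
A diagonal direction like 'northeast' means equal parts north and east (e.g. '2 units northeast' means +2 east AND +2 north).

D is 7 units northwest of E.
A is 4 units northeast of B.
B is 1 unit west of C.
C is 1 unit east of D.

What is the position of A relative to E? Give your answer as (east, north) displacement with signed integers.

Place E at the origin (east=0, north=0).
  D is 7 units northwest of E: delta (east=-7, north=+7); D at (east=-7, north=7).
  C is 1 unit east of D: delta (east=+1, north=+0); C at (east=-6, north=7).
  B is 1 unit west of C: delta (east=-1, north=+0); B at (east=-7, north=7).
  A is 4 units northeast of B: delta (east=+4, north=+4); A at (east=-3, north=11).
Therefore A relative to E: (east=-3, north=11).

Answer: A is at (east=-3, north=11) relative to E.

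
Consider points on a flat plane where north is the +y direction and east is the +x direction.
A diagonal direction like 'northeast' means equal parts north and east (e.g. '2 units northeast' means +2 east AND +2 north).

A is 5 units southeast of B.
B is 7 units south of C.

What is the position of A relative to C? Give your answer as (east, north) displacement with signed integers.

Place C at the origin (east=0, north=0).
  B is 7 units south of C: delta (east=+0, north=-7); B at (east=0, north=-7).
  A is 5 units southeast of B: delta (east=+5, north=-5); A at (east=5, north=-12).
Therefore A relative to C: (east=5, north=-12).

Answer: A is at (east=5, north=-12) relative to C.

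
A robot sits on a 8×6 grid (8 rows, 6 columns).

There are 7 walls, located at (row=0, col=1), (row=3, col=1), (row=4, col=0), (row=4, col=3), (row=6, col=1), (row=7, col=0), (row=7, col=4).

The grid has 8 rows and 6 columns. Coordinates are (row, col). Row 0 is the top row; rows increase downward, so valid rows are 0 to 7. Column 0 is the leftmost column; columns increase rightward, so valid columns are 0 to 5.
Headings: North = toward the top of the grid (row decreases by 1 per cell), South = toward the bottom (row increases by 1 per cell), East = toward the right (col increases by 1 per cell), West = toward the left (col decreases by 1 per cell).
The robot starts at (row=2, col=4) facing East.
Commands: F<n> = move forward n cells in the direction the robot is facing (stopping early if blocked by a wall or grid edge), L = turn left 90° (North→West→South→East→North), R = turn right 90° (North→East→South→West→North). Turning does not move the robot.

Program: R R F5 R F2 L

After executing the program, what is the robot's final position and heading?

Answer: Final position: (row=0, col=0), facing West

Derivation:
Start: (row=2, col=4), facing East
  R: turn right, now facing South
  R: turn right, now facing West
  F5: move forward 4/5 (blocked), now at (row=2, col=0)
  R: turn right, now facing North
  F2: move forward 2, now at (row=0, col=0)
  L: turn left, now facing West
Final: (row=0, col=0), facing West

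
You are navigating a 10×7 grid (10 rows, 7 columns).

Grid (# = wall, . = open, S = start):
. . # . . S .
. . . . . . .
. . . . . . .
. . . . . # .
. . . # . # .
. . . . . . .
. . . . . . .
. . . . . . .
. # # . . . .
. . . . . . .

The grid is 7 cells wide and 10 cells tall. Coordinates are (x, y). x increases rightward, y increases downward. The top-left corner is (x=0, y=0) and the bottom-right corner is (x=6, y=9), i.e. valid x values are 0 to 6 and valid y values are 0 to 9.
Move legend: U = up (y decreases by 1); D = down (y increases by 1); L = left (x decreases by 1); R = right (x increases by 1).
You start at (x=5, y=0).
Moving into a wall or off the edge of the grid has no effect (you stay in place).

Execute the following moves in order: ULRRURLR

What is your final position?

Answer: Final position: (x=6, y=0)

Derivation:
Start: (x=5, y=0)
  U (up): blocked, stay at (x=5, y=0)
  L (left): (x=5, y=0) -> (x=4, y=0)
  R (right): (x=4, y=0) -> (x=5, y=0)
  R (right): (x=5, y=0) -> (x=6, y=0)
  U (up): blocked, stay at (x=6, y=0)
  R (right): blocked, stay at (x=6, y=0)
  L (left): (x=6, y=0) -> (x=5, y=0)
  R (right): (x=5, y=0) -> (x=6, y=0)
Final: (x=6, y=0)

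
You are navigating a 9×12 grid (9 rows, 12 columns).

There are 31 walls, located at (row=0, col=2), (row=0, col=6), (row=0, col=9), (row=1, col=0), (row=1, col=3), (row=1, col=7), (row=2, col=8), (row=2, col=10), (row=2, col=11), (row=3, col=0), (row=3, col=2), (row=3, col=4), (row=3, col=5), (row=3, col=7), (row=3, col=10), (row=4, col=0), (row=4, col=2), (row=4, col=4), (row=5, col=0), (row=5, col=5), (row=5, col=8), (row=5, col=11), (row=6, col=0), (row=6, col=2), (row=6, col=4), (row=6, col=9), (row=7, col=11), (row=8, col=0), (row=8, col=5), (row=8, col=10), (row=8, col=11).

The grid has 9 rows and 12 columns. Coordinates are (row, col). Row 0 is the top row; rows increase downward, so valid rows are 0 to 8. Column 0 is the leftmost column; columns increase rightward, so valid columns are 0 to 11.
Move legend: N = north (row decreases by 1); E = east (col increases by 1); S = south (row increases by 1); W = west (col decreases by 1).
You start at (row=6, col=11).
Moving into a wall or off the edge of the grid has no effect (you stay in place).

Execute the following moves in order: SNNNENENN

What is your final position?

Answer: Final position: (row=6, col=11)

Derivation:
Start: (row=6, col=11)
  S (south): blocked, stay at (row=6, col=11)
  [×3]N (north): blocked, stay at (row=6, col=11)
  E (east): blocked, stay at (row=6, col=11)
  N (north): blocked, stay at (row=6, col=11)
  E (east): blocked, stay at (row=6, col=11)
  N (north): blocked, stay at (row=6, col=11)
  N (north): blocked, stay at (row=6, col=11)
Final: (row=6, col=11)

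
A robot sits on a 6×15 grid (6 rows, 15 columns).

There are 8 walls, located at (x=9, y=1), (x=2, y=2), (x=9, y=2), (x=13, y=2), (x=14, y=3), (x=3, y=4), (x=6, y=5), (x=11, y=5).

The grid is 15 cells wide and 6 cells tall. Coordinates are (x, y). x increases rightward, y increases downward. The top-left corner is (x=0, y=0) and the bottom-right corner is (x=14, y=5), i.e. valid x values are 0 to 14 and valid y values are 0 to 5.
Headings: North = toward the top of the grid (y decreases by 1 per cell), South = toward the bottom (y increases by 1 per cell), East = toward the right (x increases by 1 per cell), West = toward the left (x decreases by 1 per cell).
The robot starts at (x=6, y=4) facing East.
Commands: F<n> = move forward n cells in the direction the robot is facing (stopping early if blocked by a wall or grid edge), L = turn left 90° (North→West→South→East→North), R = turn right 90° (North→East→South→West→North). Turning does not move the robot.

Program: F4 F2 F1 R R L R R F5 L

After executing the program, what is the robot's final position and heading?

Answer: Final position: (x=13, y=3), facing West

Derivation:
Start: (x=6, y=4), facing East
  F4: move forward 4, now at (x=10, y=4)
  F2: move forward 2, now at (x=12, y=4)
  F1: move forward 1, now at (x=13, y=4)
  R: turn right, now facing South
  R: turn right, now facing West
  L: turn left, now facing South
  R: turn right, now facing West
  R: turn right, now facing North
  F5: move forward 1/5 (blocked), now at (x=13, y=3)
  L: turn left, now facing West
Final: (x=13, y=3), facing West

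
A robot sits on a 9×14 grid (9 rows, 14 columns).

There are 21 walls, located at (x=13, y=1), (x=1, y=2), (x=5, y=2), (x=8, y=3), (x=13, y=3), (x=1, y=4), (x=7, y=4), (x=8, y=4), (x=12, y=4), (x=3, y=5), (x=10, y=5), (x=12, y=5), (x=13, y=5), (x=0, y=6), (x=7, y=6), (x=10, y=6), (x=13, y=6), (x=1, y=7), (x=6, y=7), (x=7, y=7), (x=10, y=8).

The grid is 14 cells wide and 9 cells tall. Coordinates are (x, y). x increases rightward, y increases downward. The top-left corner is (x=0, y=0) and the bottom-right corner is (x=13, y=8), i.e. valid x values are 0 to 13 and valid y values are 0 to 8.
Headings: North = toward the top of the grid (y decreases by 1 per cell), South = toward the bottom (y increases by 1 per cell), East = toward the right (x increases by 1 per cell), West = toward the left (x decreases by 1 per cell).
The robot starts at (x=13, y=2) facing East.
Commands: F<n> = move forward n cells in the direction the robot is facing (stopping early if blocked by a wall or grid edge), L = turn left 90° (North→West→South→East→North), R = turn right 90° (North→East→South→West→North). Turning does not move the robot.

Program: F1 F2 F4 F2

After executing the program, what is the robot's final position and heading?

Answer: Final position: (x=13, y=2), facing East

Derivation:
Start: (x=13, y=2), facing East
  F1: move forward 0/1 (blocked), now at (x=13, y=2)
  F2: move forward 0/2 (blocked), now at (x=13, y=2)
  F4: move forward 0/4 (blocked), now at (x=13, y=2)
  F2: move forward 0/2 (blocked), now at (x=13, y=2)
Final: (x=13, y=2), facing East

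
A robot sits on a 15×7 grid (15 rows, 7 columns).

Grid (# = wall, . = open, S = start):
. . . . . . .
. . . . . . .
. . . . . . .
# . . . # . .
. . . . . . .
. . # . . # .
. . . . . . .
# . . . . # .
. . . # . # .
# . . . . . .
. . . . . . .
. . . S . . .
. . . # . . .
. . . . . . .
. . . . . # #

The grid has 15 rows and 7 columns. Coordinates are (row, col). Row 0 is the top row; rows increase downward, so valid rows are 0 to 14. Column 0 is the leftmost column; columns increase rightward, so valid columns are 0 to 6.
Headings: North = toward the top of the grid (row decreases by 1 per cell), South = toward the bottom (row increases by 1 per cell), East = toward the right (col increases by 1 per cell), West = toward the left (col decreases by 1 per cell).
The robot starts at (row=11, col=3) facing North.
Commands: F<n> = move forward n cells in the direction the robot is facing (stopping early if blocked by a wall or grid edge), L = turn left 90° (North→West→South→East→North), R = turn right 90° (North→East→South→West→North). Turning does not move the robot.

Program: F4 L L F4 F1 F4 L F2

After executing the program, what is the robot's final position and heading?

Start: (row=11, col=3), facing North
  F4: move forward 2/4 (blocked), now at (row=9, col=3)
  L: turn left, now facing West
  L: turn left, now facing South
  F4: move forward 2/4 (blocked), now at (row=11, col=3)
  F1: move forward 0/1 (blocked), now at (row=11, col=3)
  F4: move forward 0/4 (blocked), now at (row=11, col=3)
  L: turn left, now facing East
  F2: move forward 2, now at (row=11, col=5)
Final: (row=11, col=5), facing East

Answer: Final position: (row=11, col=5), facing East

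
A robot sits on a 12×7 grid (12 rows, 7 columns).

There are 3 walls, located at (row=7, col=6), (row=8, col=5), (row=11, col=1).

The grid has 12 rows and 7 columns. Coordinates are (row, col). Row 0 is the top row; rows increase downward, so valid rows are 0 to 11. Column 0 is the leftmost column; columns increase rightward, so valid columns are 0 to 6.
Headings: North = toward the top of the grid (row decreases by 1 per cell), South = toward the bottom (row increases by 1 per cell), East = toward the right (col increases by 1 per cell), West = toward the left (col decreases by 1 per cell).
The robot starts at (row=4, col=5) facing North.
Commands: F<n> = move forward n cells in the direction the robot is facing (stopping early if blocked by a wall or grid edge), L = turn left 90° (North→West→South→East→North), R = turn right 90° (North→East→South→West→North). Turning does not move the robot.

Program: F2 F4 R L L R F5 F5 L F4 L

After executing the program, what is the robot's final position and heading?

Start: (row=4, col=5), facing North
  F2: move forward 2, now at (row=2, col=5)
  F4: move forward 2/4 (blocked), now at (row=0, col=5)
  R: turn right, now facing East
  L: turn left, now facing North
  L: turn left, now facing West
  R: turn right, now facing North
  F5: move forward 0/5 (blocked), now at (row=0, col=5)
  F5: move forward 0/5 (blocked), now at (row=0, col=5)
  L: turn left, now facing West
  F4: move forward 4, now at (row=0, col=1)
  L: turn left, now facing South
Final: (row=0, col=1), facing South

Answer: Final position: (row=0, col=1), facing South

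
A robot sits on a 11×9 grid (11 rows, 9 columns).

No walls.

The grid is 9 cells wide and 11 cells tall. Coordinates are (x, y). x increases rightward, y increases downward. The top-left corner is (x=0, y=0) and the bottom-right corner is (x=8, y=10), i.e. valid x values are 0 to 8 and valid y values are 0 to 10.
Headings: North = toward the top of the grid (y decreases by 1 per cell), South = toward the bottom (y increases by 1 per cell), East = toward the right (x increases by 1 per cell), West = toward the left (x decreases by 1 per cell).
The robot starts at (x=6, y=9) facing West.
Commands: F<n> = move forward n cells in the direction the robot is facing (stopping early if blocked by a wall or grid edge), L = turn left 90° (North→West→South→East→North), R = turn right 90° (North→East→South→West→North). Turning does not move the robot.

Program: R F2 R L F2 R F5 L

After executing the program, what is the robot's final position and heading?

Start: (x=6, y=9), facing West
  R: turn right, now facing North
  F2: move forward 2, now at (x=6, y=7)
  R: turn right, now facing East
  L: turn left, now facing North
  F2: move forward 2, now at (x=6, y=5)
  R: turn right, now facing East
  F5: move forward 2/5 (blocked), now at (x=8, y=5)
  L: turn left, now facing North
Final: (x=8, y=5), facing North

Answer: Final position: (x=8, y=5), facing North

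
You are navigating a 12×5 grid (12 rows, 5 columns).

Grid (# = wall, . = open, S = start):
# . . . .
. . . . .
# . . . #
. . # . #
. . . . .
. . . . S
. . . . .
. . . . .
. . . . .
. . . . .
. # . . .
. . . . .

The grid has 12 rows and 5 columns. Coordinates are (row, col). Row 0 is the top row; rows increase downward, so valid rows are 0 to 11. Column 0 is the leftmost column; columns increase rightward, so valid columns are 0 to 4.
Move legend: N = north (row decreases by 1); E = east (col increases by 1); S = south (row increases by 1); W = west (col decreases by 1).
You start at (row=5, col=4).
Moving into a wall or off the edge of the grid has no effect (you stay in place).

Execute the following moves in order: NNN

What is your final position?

Answer: Final position: (row=4, col=4)

Derivation:
Start: (row=5, col=4)
  N (north): (row=5, col=4) -> (row=4, col=4)
  N (north): blocked, stay at (row=4, col=4)
  N (north): blocked, stay at (row=4, col=4)
Final: (row=4, col=4)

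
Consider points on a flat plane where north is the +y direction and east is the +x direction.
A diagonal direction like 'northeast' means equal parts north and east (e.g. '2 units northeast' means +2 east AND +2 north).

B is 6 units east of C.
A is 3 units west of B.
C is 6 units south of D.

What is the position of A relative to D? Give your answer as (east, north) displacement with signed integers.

Place D at the origin (east=0, north=0).
  C is 6 units south of D: delta (east=+0, north=-6); C at (east=0, north=-6).
  B is 6 units east of C: delta (east=+6, north=+0); B at (east=6, north=-6).
  A is 3 units west of B: delta (east=-3, north=+0); A at (east=3, north=-6).
Therefore A relative to D: (east=3, north=-6).

Answer: A is at (east=3, north=-6) relative to D.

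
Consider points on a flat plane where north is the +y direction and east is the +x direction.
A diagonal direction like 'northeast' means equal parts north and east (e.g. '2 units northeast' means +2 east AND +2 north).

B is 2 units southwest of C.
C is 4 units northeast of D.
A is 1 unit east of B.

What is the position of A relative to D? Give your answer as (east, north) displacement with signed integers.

Place D at the origin (east=0, north=0).
  C is 4 units northeast of D: delta (east=+4, north=+4); C at (east=4, north=4).
  B is 2 units southwest of C: delta (east=-2, north=-2); B at (east=2, north=2).
  A is 1 unit east of B: delta (east=+1, north=+0); A at (east=3, north=2).
Therefore A relative to D: (east=3, north=2).

Answer: A is at (east=3, north=2) relative to D.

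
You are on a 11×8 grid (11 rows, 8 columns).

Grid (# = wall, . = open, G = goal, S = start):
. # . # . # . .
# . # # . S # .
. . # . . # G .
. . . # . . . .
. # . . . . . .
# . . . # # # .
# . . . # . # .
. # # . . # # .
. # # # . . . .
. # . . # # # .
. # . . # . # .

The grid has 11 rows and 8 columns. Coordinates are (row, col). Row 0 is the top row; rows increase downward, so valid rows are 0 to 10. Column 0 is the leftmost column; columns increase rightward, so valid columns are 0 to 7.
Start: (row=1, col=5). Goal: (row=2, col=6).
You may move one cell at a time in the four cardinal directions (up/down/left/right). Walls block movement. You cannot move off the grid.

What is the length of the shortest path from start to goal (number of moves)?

Answer: Shortest path length: 6

Derivation:
BFS from (row=1, col=5) until reaching (row=2, col=6):
  Distance 0: (row=1, col=5)
  Distance 1: (row=1, col=4)
  Distance 2: (row=0, col=4), (row=2, col=4)
  Distance 3: (row=2, col=3), (row=3, col=4)
  Distance 4: (row=3, col=5), (row=4, col=4)
  Distance 5: (row=3, col=6), (row=4, col=3), (row=4, col=5)
  Distance 6: (row=2, col=6), (row=3, col=7), (row=4, col=2), (row=4, col=6), (row=5, col=3)  <- goal reached here
One shortest path (6 moves): (row=1, col=5) -> (row=1, col=4) -> (row=2, col=4) -> (row=3, col=4) -> (row=3, col=5) -> (row=3, col=6) -> (row=2, col=6)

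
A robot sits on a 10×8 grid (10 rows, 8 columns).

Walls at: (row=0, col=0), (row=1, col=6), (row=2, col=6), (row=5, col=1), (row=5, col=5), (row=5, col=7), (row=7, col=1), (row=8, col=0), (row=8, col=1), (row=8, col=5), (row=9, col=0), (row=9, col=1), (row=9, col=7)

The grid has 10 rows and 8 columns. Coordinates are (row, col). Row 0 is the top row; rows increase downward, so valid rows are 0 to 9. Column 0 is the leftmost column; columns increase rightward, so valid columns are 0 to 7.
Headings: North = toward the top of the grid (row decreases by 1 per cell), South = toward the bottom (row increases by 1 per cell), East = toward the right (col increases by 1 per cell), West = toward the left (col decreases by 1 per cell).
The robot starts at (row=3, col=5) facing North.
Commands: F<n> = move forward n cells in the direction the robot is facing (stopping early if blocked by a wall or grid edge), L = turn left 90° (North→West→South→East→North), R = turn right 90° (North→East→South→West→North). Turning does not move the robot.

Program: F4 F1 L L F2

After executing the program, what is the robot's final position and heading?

Answer: Final position: (row=2, col=5), facing South

Derivation:
Start: (row=3, col=5), facing North
  F4: move forward 3/4 (blocked), now at (row=0, col=5)
  F1: move forward 0/1 (blocked), now at (row=0, col=5)
  L: turn left, now facing West
  L: turn left, now facing South
  F2: move forward 2, now at (row=2, col=5)
Final: (row=2, col=5), facing South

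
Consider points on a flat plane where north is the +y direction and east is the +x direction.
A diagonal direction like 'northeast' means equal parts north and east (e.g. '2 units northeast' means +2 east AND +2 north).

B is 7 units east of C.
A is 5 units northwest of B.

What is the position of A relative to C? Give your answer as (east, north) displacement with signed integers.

Answer: A is at (east=2, north=5) relative to C.

Derivation:
Place C at the origin (east=0, north=0).
  B is 7 units east of C: delta (east=+7, north=+0); B at (east=7, north=0).
  A is 5 units northwest of B: delta (east=-5, north=+5); A at (east=2, north=5).
Therefore A relative to C: (east=2, north=5).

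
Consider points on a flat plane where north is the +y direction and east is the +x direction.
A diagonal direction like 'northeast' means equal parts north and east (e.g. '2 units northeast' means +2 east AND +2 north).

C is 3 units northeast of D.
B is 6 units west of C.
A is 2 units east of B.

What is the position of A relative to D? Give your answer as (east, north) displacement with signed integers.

Place D at the origin (east=0, north=0).
  C is 3 units northeast of D: delta (east=+3, north=+3); C at (east=3, north=3).
  B is 6 units west of C: delta (east=-6, north=+0); B at (east=-3, north=3).
  A is 2 units east of B: delta (east=+2, north=+0); A at (east=-1, north=3).
Therefore A relative to D: (east=-1, north=3).

Answer: A is at (east=-1, north=3) relative to D.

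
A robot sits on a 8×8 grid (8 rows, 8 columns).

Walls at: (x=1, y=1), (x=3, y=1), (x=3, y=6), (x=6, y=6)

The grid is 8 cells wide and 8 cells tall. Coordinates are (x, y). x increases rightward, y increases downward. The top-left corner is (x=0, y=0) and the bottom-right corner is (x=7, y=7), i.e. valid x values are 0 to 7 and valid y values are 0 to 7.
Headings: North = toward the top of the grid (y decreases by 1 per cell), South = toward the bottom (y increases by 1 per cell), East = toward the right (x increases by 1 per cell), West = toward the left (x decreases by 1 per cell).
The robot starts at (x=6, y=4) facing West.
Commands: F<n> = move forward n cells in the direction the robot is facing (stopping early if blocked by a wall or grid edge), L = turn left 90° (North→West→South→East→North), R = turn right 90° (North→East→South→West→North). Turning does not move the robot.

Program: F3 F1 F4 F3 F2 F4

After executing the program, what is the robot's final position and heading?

Answer: Final position: (x=0, y=4), facing West

Derivation:
Start: (x=6, y=4), facing West
  F3: move forward 3, now at (x=3, y=4)
  F1: move forward 1, now at (x=2, y=4)
  F4: move forward 2/4 (blocked), now at (x=0, y=4)
  F3: move forward 0/3 (blocked), now at (x=0, y=4)
  F2: move forward 0/2 (blocked), now at (x=0, y=4)
  F4: move forward 0/4 (blocked), now at (x=0, y=4)
Final: (x=0, y=4), facing West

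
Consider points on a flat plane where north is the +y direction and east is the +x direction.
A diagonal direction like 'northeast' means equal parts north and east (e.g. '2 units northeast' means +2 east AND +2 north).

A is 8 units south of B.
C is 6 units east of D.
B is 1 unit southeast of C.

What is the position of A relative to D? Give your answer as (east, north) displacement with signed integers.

Place D at the origin (east=0, north=0).
  C is 6 units east of D: delta (east=+6, north=+0); C at (east=6, north=0).
  B is 1 unit southeast of C: delta (east=+1, north=-1); B at (east=7, north=-1).
  A is 8 units south of B: delta (east=+0, north=-8); A at (east=7, north=-9).
Therefore A relative to D: (east=7, north=-9).

Answer: A is at (east=7, north=-9) relative to D.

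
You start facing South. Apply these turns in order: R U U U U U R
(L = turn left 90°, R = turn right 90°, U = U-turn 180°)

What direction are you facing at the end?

Start: South
  R (right (90° clockwise)) -> West
  U (U-turn (180°)) -> East
  U (U-turn (180°)) -> West
  U (U-turn (180°)) -> East
  U (U-turn (180°)) -> West
  U (U-turn (180°)) -> East
  R (right (90° clockwise)) -> South
Final: South

Answer: Final heading: South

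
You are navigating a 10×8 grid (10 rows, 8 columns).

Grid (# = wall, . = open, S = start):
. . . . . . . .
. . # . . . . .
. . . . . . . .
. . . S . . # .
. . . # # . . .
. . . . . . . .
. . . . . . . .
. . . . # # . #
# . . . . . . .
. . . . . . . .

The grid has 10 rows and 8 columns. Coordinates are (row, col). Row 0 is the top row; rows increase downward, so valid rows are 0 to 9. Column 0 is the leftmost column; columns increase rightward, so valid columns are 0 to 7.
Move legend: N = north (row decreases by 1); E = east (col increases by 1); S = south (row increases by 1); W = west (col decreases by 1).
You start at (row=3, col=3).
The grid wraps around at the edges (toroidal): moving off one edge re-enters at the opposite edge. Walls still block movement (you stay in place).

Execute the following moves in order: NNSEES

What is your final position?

Start: (row=3, col=3)
  N (north): (row=3, col=3) -> (row=2, col=3)
  N (north): (row=2, col=3) -> (row=1, col=3)
  S (south): (row=1, col=3) -> (row=2, col=3)
  E (east): (row=2, col=3) -> (row=2, col=4)
  E (east): (row=2, col=4) -> (row=2, col=5)
  S (south): (row=2, col=5) -> (row=3, col=5)
Final: (row=3, col=5)

Answer: Final position: (row=3, col=5)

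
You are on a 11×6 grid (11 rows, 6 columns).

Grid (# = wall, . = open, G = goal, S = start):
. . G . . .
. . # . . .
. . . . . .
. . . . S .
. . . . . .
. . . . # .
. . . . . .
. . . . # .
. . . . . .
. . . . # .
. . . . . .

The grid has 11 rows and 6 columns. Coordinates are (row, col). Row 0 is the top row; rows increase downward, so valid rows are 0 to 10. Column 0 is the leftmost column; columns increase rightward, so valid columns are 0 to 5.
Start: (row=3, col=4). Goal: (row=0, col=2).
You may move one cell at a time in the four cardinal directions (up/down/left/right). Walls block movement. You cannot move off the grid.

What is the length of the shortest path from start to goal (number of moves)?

Answer: Shortest path length: 5

Derivation:
BFS from (row=3, col=4) until reaching (row=0, col=2):
  Distance 0: (row=3, col=4)
  Distance 1: (row=2, col=4), (row=3, col=3), (row=3, col=5), (row=4, col=4)
  Distance 2: (row=1, col=4), (row=2, col=3), (row=2, col=5), (row=3, col=2), (row=4, col=3), (row=4, col=5)
  Distance 3: (row=0, col=4), (row=1, col=3), (row=1, col=5), (row=2, col=2), (row=3, col=1), (row=4, col=2), (row=5, col=3), (row=5, col=5)
  Distance 4: (row=0, col=3), (row=0, col=5), (row=2, col=1), (row=3, col=0), (row=4, col=1), (row=5, col=2), (row=6, col=3), (row=6, col=5)
  Distance 5: (row=0, col=2), (row=1, col=1), (row=2, col=0), (row=4, col=0), (row=5, col=1), (row=6, col=2), (row=6, col=4), (row=7, col=3), (row=7, col=5)  <- goal reached here
One shortest path (5 moves): (row=3, col=4) -> (row=3, col=3) -> (row=2, col=3) -> (row=1, col=3) -> (row=0, col=3) -> (row=0, col=2)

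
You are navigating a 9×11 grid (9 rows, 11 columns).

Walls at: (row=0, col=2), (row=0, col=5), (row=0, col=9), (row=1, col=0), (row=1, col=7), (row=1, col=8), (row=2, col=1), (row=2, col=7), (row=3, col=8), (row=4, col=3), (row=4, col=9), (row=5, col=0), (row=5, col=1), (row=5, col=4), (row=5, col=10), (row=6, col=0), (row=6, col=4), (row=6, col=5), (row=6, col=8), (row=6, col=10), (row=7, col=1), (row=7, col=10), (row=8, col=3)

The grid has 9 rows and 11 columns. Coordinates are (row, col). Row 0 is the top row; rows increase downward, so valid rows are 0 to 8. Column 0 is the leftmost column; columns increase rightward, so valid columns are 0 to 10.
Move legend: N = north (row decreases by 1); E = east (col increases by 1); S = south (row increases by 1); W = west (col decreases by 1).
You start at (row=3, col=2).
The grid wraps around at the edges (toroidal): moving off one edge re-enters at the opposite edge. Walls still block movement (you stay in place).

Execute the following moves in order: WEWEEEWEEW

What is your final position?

Start: (row=3, col=2)
  W (west): (row=3, col=2) -> (row=3, col=1)
  E (east): (row=3, col=1) -> (row=3, col=2)
  W (west): (row=3, col=2) -> (row=3, col=1)
  E (east): (row=3, col=1) -> (row=3, col=2)
  E (east): (row=3, col=2) -> (row=3, col=3)
  E (east): (row=3, col=3) -> (row=3, col=4)
  W (west): (row=3, col=4) -> (row=3, col=3)
  E (east): (row=3, col=3) -> (row=3, col=4)
  E (east): (row=3, col=4) -> (row=3, col=5)
  W (west): (row=3, col=5) -> (row=3, col=4)
Final: (row=3, col=4)

Answer: Final position: (row=3, col=4)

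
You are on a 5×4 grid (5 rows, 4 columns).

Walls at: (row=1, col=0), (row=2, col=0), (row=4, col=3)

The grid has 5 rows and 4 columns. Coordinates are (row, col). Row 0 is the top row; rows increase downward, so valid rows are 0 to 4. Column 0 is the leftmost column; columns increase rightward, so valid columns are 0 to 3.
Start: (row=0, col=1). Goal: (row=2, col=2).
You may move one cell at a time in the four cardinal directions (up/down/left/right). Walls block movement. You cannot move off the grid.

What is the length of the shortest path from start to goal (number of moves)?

Answer: Shortest path length: 3

Derivation:
BFS from (row=0, col=1) until reaching (row=2, col=2):
  Distance 0: (row=0, col=1)
  Distance 1: (row=0, col=0), (row=0, col=2), (row=1, col=1)
  Distance 2: (row=0, col=3), (row=1, col=2), (row=2, col=1)
  Distance 3: (row=1, col=3), (row=2, col=2), (row=3, col=1)  <- goal reached here
One shortest path (3 moves): (row=0, col=1) -> (row=0, col=2) -> (row=1, col=2) -> (row=2, col=2)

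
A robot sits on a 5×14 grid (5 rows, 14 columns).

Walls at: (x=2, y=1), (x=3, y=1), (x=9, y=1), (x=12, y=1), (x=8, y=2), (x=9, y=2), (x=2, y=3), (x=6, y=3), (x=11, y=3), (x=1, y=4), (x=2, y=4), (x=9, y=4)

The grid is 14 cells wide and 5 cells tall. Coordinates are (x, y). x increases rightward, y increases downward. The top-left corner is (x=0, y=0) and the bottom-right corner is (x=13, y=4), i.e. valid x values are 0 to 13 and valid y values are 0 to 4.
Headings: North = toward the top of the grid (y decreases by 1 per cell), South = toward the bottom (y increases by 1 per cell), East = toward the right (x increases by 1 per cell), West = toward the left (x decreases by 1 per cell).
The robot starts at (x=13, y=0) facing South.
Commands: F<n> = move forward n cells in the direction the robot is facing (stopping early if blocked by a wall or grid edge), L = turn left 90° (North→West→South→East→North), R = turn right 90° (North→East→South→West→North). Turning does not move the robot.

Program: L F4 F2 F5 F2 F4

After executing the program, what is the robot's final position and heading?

Start: (x=13, y=0), facing South
  L: turn left, now facing East
  F4: move forward 0/4 (blocked), now at (x=13, y=0)
  F2: move forward 0/2 (blocked), now at (x=13, y=0)
  F5: move forward 0/5 (blocked), now at (x=13, y=0)
  F2: move forward 0/2 (blocked), now at (x=13, y=0)
  F4: move forward 0/4 (blocked), now at (x=13, y=0)
Final: (x=13, y=0), facing East

Answer: Final position: (x=13, y=0), facing East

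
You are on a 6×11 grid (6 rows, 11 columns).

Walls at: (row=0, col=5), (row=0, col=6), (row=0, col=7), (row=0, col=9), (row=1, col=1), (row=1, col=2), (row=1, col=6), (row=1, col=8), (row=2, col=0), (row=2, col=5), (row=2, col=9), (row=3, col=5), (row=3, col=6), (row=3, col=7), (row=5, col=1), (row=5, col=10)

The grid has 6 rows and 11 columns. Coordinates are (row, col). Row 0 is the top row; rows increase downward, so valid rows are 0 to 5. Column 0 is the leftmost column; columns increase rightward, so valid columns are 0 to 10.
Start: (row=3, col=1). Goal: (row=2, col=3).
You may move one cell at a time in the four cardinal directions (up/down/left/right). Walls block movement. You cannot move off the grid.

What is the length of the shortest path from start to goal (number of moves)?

BFS from (row=3, col=1) until reaching (row=2, col=3):
  Distance 0: (row=3, col=1)
  Distance 1: (row=2, col=1), (row=3, col=0), (row=3, col=2), (row=4, col=1)
  Distance 2: (row=2, col=2), (row=3, col=3), (row=4, col=0), (row=4, col=2)
  Distance 3: (row=2, col=3), (row=3, col=4), (row=4, col=3), (row=5, col=0), (row=5, col=2)  <- goal reached here
One shortest path (3 moves): (row=3, col=1) -> (row=3, col=2) -> (row=3, col=3) -> (row=2, col=3)

Answer: Shortest path length: 3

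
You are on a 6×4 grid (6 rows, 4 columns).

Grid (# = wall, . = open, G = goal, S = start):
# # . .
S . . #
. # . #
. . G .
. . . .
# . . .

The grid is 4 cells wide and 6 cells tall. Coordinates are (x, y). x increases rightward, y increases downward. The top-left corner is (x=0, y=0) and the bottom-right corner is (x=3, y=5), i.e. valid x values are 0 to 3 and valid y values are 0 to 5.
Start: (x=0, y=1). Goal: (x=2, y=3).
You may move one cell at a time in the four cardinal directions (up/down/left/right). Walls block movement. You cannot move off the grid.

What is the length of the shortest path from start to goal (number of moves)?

BFS from (x=0, y=1) until reaching (x=2, y=3):
  Distance 0: (x=0, y=1)
  Distance 1: (x=1, y=1), (x=0, y=2)
  Distance 2: (x=2, y=1), (x=0, y=3)
  Distance 3: (x=2, y=0), (x=2, y=2), (x=1, y=3), (x=0, y=4)
  Distance 4: (x=3, y=0), (x=2, y=3), (x=1, y=4)  <- goal reached here
One shortest path (4 moves): (x=0, y=1) -> (x=1, y=1) -> (x=2, y=1) -> (x=2, y=2) -> (x=2, y=3)

Answer: Shortest path length: 4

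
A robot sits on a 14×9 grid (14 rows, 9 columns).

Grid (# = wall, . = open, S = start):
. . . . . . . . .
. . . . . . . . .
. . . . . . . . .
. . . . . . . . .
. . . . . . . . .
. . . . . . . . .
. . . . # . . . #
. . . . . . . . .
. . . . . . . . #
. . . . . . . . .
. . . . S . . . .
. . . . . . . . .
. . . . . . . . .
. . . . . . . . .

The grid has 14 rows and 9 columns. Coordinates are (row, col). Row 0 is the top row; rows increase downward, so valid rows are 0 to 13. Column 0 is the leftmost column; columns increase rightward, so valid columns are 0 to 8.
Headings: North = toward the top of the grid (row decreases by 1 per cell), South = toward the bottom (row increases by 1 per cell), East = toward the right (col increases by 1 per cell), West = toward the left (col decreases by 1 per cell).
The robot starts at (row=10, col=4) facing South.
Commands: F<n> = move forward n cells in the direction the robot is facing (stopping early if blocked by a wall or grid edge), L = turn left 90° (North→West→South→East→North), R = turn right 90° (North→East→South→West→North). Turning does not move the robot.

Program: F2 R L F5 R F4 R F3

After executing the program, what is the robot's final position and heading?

Answer: Final position: (row=10, col=0), facing North

Derivation:
Start: (row=10, col=4), facing South
  F2: move forward 2, now at (row=12, col=4)
  R: turn right, now facing West
  L: turn left, now facing South
  F5: move forward 1/5 (blocked), now at (row=13, col=4)
  R: turn right, now facing West
  F4: move forward 4, now at (row=13, col=0)
  R: turn right, now facing North
  F3: move forward 3, now at (row=10, col=0)
Final: (row=10, col=0), facing North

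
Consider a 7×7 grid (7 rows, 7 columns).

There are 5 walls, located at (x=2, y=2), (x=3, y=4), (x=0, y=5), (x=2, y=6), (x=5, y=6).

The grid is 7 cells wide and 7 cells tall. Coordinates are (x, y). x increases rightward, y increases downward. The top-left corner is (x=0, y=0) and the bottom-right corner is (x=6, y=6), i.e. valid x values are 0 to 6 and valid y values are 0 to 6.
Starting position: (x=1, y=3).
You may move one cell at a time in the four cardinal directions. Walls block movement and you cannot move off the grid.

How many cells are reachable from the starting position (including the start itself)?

Answer: Reachable cells: 44

Derivation:
BFS flood-fill from (x=1, y=3):
  Distance 0: (x=1, y=3)
  Distance 1: (x=1, y=2), (x=0, y=3), (x=2, y=3), (x=1, y=4)
  Distance 2: (x=1, y=1), (x=0, y=2), (x=3, y=3), (x=0, y=4), (x=2, y=4), (x=1, y=5)
  Distance 3: (x=1, y=0), (x=0, y=1), (x=2, y=1), (x=3, y=2), (x=4, y=3), (x=2, y=5), (x=1, y=6)
  Distance 4: (x=0, y=0), (x=2, y=0), (x=3, y=1), (x=4, y=2), (x=5, y=3), (x=4, y=4), (x=3, y=5), (x=0, y=6)
  Distance 5: (x=3, y=0), (x=4, y=1), (x=5, y=2), (x=6, y=3), (x=5, y=4), (x=4, y=5), (x=3, y=6)
  Distance 6: (x=4, y=0), (x=5, y=1), (x=6, y=2), (x=6, y=4), (x=5, y=5), (x=4, y=6)
  Distance 7: (x=5, y=0), (x=6, y=1), (x=6, y=5)
  Distance 8: (x=6, y=0), (x=6, y=6)
Total reachable: 44 (grid has 44 open cells total)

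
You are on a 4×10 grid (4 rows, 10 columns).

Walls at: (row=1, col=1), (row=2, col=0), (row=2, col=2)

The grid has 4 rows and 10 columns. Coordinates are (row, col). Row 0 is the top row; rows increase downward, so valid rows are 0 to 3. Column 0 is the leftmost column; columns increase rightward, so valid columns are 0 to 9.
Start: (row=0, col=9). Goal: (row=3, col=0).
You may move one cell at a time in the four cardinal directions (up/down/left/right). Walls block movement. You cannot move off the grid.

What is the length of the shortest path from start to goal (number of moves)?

Answer: Shortest path length: 12

Derivation:
BFS from (row=0, col=9) until reaching (row=3, col=0):
  Distance 0: (row=0, col=9)
  Distance 1: (row=0, col=8), (row=1, col=9)
  Distance 2: (row=0, col=7), (row=1, col=8), (row=2, col=9)
  Distance 3: (row=0, col=6), (row=1, col=7), (row=2, col=8), (row=3, col=9)
  Distance 4: (row=0, col=5), (row=1, col=6), (row=2, col=7), (row=3, col=8)
  Distance 5: (row=0, col=4), (row=1, col=5), (row=2, col=6), (row=3, col=7)
  Distance 6: (row=0, col=3), (row=1, col=4), (row=2, col=5), (row=3, col=6)
  Distance 7: (row=0, col=2), (row=1, col=3), (row=2, col=4), (row=3, col=5)
  Distance 8: (row=0, col=1), (row=1, col=2), (row=2, col=3), (row=3, col=4)
  Distance 9: (row=0, col=0), (row=3, col=3)
  Distance 10: (row=1, col=0), (row=3, col=2)
  Distance 11: (row=3, col=1)
  Distance 12: (row=2, col=1), (row=3, col=0)  <- goal reached here
One shortest path (12 moves): (row=0, col=9) -> (row=0, col=8) -> (row=0, col=7) -> (row=0, col=6) -> (row=0, col=5) -> (row=0, col=4) -> (row=0, col=3) -> (row=1, col=3) -> (row=2, col=3) -> (row=3, col=3) -> (row=3, col=2) -> (row=3, col=1) -> (row=3, col=0)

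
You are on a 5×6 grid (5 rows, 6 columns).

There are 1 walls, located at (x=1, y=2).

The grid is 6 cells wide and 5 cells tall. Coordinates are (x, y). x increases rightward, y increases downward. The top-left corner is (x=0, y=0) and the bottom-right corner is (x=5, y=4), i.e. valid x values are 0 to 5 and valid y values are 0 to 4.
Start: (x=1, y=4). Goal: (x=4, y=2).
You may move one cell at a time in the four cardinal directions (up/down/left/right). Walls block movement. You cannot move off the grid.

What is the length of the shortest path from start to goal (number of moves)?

Answer: Shortest path length: 5

Derivation:
BFS from (x=1, y=4) until reaching (x=4, y=2):
  Distance 0: (x=1, y=4)
  Distance 1: (x=1, y=3), (x=0, y=4), (x=2, y=4)
  Distance 2: (x=0, y=3), (x=2, y=3), (x=3, y=4)
  Distance 3: (x=0, y=2), (x=2, y=2), (x=3, y=3), (x=4, y=4)
  Distance 4: (x=0, y=1), (x=2, y=1), (x=3, y=2), (x=4, y=3), (x=5, y=4)
  Distance 5: (x=0, y=0), (x=2, y=0), (x=1, y=1), (x=3, y=1), (x=4, y=2), (x=5, y=3)  <- goal reached here
One shortest path (5 moves): (x=1, y=4) -> (x=2, y=4) -> (x=3, y=4) -> (x=4, y=4) -> (x=4, y=3) -> (x=4, y=2)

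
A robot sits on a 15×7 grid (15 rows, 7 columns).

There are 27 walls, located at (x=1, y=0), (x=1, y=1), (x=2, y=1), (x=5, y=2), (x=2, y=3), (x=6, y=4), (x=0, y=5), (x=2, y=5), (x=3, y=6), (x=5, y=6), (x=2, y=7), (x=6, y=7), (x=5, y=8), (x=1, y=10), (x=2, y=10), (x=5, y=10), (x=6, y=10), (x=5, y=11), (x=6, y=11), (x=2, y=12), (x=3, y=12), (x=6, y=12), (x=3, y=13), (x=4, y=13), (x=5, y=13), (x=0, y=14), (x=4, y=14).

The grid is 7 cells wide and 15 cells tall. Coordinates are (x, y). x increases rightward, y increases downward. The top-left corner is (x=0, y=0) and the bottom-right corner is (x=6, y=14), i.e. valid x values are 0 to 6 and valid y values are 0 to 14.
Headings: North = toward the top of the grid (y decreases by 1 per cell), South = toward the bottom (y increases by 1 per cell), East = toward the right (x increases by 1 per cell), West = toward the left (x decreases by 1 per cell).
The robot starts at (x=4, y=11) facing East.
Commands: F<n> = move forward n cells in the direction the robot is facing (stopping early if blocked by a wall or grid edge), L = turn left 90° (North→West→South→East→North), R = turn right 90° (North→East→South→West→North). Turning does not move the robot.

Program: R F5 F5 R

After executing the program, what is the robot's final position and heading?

Start: (x=4, y=11), facing East
  R: turn right, now facing South
  F5: move forward 1/5 (blocked), now at (x=4, y=12)
  F5: move forward 0/5 (blocked), now at (x=4, y=12)
  R: turn right, now facing West
Final: (x=4, y=12), facing West

Answer: Final position: (x=4, y=12), facing West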